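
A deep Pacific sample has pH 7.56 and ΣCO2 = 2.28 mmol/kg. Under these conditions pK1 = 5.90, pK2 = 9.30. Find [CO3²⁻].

α₂ = 1 / (1 + [H⁺]/K2 + [H⁺]²/(K1K2)) = 1 / (1 + 10^+1.74 + 10^+0.08)
   = 1 / (1 + 54.954 + 1.2023) = 1/57.156 = 0.01750
[CO3²⁻] = α₂ × DIC = 0.01750 × 2.28 = 0.0399 mmol/kg

[CO3²⁻] = 0.0399 mmol/kg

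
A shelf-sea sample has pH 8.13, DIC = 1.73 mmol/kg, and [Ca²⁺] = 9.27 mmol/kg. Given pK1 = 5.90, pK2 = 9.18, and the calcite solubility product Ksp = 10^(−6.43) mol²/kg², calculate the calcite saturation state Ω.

α₂ = 1 / (1 + [H⁺]/K2 + [H⁺]²/(K1K2)) = 1 / (1 + 10^+1.05 + 10^-1.18)
   = 1 / (1 + 11.220 + 0.066069) = 1/12.286 = 0.08139
[CO3²⁻] = α₂ × DIC = 0.08139 × 1.73 = 0.1408 mmol/kg
Ksp = 10^(−6.43) = 3.715×10^-7
Ω = [Ca²⁺][CO3²⁻]/Ksp = (9.27×10^-3)(1.408×10^-4) / 3.715×10^-7 = 3.51

Ω = 3.51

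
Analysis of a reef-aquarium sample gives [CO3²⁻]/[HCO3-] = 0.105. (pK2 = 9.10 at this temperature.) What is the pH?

From K2 = [H⁺][CO3²⁻]/[HCO3-]:  pH = pK2 + log₁₀([CO3²⁻]/[HCO3-])
log₁₀(0.105) = -0.979
pH = 9.10 + (-0.979) = 8.12

pH = 8.12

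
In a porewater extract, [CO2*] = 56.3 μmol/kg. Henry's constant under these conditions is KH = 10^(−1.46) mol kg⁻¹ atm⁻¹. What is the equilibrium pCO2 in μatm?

pCO2 = 1620 μatm

KH = 10^(−1.46) = 3.467×10^-2 mol kg⁻¹ atm⁻¹
pCO2 = [CO2*]/KH = 56.3×10^-6 / 3.467×10^-2 = 1.62×10^-3 atm = 1620 μatm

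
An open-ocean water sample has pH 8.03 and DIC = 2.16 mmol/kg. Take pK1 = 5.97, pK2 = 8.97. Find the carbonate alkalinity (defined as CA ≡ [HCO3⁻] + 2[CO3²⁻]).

CA = 2.36 mmol/kg

CA = [HCO3⁻] + 2[CO3²⁻] = (α₁ + 2α₂)·DIC
At pH 8.03: [H⁺]/K1 = 10^-2.06 = 0.0087096, K2/[H⁺] = 10^-0.94 = 0.11482
α₁ = 1/(1 + 0.0087096 + 0.11482) = 1/1.1235 = 0.8901; α₂ = α₁·K2/[H⁺] = 0.1022
α₁ + 2α₂ = 1.0944
CA = 1.0944 × 2.16 = 2.36 mmol/kg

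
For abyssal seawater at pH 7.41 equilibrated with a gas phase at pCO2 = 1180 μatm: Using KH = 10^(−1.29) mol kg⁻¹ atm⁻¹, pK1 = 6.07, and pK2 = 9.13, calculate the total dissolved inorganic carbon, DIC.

DIC = 1.41 mmol/kg

[CO2*] = KH · pCO2 = 10^(−1.29) × 1180×10^-6 = 6.052×10^-5 mol/kg
α₀ = 1/(1 + K1/[H⁺] + K1K2/[H⁺]²) = 1/(1 + 10^+1.34 + 10^-0.38) = 0.04293
DIC = [CO2*]/α₀ = 6.052×10^-5 / 0.04293 = 1.41 mmol/kg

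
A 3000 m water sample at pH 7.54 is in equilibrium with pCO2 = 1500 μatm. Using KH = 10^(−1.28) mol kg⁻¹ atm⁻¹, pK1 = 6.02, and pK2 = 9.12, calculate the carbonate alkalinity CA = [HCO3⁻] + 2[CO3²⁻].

CA = 2.74 mmol/kg

[CO2*] = KH · pCO2 = 10^(−1.28) × 1500×10^-6 = 7.872×10^-5 mol/kg
α₀ = 1/(1 + K1/[H⁺] + K1K2/[H⁺]²) = 1/(1 + 10^+1.52 + 10^-0.06) = 0.02858
DIC = [CO2*]/α₀ = 7.872×10^-5 / 0.02858 = 2.754 mmol/kg
CA = (α₁ + 2α₂)·DIC = (0.9465 + 2×0.02490) × 2.754 = 2.74 mmol/kg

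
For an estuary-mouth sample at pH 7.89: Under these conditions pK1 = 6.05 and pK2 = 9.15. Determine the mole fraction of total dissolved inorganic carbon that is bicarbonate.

α₁ = 1 / (1 + [H⁺]/K1 + K2/[H⁺]) = 1 / (1 + 10^-1.84 + 10^-1.26)
   = 1 / (1 + 0.014454 + 0.054954) = 1/1.0694 = 0.9351

α₁ = 0.935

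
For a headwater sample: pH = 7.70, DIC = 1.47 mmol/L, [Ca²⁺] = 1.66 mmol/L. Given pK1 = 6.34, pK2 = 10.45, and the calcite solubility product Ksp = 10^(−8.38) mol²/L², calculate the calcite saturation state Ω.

α₂ = 1 / (1 + [H⁺]/K2 + [H⁺]²/(K1K2)) = 1 / (1 + 10^+2.75 + 10^+1.39)
   = 1 / (1 + 562.34 + 24.547) = 1/587.89 = 0.001701
[CO3²⁻] = α₂ × DIC = 0.001701 × 1.47 = 0.002500 mmol/L = 2.500 μmol/L
Ksp = 10^(−8.38) = 4.169×10^-9
Ω = [Ca²⁺][CO3²⁻]/Ksp = (1.66×10^-3)(2.500×10^-6) / 4.169×10^-9 = 0.996

Ω = 0.996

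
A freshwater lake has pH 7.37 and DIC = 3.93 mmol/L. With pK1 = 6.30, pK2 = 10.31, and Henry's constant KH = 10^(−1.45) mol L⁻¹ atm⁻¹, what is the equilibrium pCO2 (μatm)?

α₀ = 1 / (1 + K1/[H⁺] + K1K2/[H⁺]²) = 1 / (1 + 10^+1.07 + 10^-1.87)
   = 1 / (1 + 11.749 + 0.013490) = 1/12.762 = 0.07835
[CO2*] = α₀ × DIC = 0.07835 × 3.93 = 0.3079 mmol/L
pCO2 = [CO2*]/KH = 3.079×10^-4 / 3.548×10^-2 = 8680 μatm

pCO2 = 8680 μatm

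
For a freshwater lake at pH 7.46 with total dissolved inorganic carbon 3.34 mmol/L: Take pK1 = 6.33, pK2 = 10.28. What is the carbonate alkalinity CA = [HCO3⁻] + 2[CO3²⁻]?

CA = [HCO3⁻] + 2[CO3²⁻] = (α₁ + 2α₂)·DIC
At pH 7.46: [H⁺]/K1 = 10^-1.13 = 0.074131, K2/[H⁺] = 10^-2.82 = 0.0015136
α₁ = 1/(1 + 0.074131 + 0.0015136) = 1/1.0756 = 0.9297; α₂ = α₁·K2/[H⁺] = 0.001407
α₁ + 2α₂ = 0.9325
CA = 0.9325 × 3.34 = 3.11 mmol/L

CA = 3.11 mmol/L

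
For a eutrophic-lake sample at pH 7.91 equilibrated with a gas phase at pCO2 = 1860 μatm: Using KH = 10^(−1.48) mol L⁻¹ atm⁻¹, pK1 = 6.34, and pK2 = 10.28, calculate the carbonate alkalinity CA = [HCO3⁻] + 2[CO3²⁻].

[CO2*] = KH · pCO2 = 10^(−1.48) × 1860×10^-6 = 6.159×10^-5 mol/L
α₀ = 1/(1 + K1/[H⁺] + K1K2/[H⁺]²) = 1/(1 + 10^+1.57 + 10^-0.80) = 0.02610
DIC = [CO2*]/α₀ = 6.159×10^-5 / 0.02610 = 2.360 mmol/L
CA = (α₁ + 2α₂)·DIC = (0.9698 + 2×0.004137) × 2.360 = 2.31 mmol/L

CA = 2.31 mmol/L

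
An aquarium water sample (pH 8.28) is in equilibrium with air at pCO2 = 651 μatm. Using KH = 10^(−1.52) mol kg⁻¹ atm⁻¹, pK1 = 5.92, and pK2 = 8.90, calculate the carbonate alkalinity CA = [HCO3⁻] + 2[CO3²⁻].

[CO2*] = KH · pCO2 = 10^(−1.52) × 651×10^-6 = 1.966×10^-5 mol/kg
α₀ = 1/(1 + K1/[H⁺] + K1K2/[H⁺]²) = 1/(1 + 10^+2.36 + 10^+1.74) = 0.003508
DIC = [CO2*]/α₀ = 1.966×10^-5 / 0.003508 = 5.604 mmol/kg
CA = (α₁ + 2α₂)·DIC = (0.8037 + 2×0.1928) × 5.604 = 6.66 mmol/kg

CA = 6.66 mmol/kg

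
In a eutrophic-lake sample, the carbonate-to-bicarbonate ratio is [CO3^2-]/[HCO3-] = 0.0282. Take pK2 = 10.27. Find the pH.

pH = 8.72

From K2 = [H⁺][CO3^2-]/[HCO3-]:  pH = pK2 + log₁₀([CO3^2-]/[HCO3-])
log₁₀(0.0282) = -1.550
pH = 10.27 + (-1.550) = 8.72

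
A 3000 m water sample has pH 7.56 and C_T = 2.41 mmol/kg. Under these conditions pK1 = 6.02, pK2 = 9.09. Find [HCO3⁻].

α₁ = 1 / (1 + [H⁺]/K1 + K2/[H⁺]) = 1 / (1 + 10^-1.54 + 10^-1.53)
   = 1 / (1 + 0.028840 + 0.029512) = 1/1.0584 = 0.9449
[HCO3⁻] = α₁ × DIC = 0.9449 × 2.41 = 2.28 mmol/kg

[HCO3⁻] = 2.28 mmol/kg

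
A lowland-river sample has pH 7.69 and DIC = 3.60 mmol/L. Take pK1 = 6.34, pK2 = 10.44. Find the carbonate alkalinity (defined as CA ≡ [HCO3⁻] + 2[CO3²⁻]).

CA = [HCO3⁻] + 2[CO3²⁻] = (α₁ + 2α₂)·DIC
At pH 7.69: [H⁺]/K1 = 10^-1.35 = 0.044668, K2/[H⁺] = 10^-2.75 = 0.0017783
α₁ = 1/(1 + 0.044668 + 0.0017783) = 1/1.0464 = 0.9556; α₂ = α₁·K2/[H⁺] = 0.001699
α₁ + 2α₂ = 0.9590
CA = 0.9590 × 3.60 = 3.45 mmol/L

CA = 3.45 mmol/L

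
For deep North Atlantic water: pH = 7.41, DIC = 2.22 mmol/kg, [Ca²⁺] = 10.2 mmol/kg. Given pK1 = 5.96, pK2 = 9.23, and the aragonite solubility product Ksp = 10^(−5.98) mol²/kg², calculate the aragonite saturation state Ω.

Ω = 0.312

α₂ = 1 / (1 + [H⁺]/K2 + [H⁺]²/(K1K2)) = 1 / (1 + 10^+1.82 + 10^+0.37)
   = 1 / (1 + 66.069 + 2.3442) = 1/69.414 = 0.01441
[CO3²⁻] = α₂ × DIC = 0.01441 × 2.22 = 0.03198 mmol/kg
Ksp = 10^(−5.98) = 1.047×10^-6
Ω = [Ca²⁺][CO3²⁻]/Ksp = (10.2×10^-3)(3.198×10^-5) / 1.047×10^-6 = 0.312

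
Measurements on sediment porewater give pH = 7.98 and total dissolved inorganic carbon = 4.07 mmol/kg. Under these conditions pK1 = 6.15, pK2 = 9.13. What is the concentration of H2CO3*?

[CO2*] = 0.0555 mmol/kg

α₀ = 1 / (1 + K1/[H⁺] + K1K2/[H⁺]²) = 1 / (1 + 10^+1.83 + 10^+0.68)
   = 1 / (1 + 67.608 + 4.7863) = 1/73.395 = 0.01362
[CO2*] = α₀ × DIC = 0.01362 × 4.07 = 0.0555 mmol/kg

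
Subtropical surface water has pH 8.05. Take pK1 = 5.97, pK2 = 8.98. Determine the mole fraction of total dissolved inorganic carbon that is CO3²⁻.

α₂ = 0.104

α₂ = 1 / (1 + [H⁺]/K2 + [H⁺]²/(K1K2)) = 1 / (1 + 10^+0.93 + 10^-1.15)
   = 1 / (1 + 8.5114 + 0.070795) = 1/9.5822 = 0.1044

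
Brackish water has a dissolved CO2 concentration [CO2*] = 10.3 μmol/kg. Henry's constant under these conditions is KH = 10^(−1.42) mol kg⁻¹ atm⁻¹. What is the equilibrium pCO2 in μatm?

pCO2 = 271 μatm

KH = 10^(−1.42) = 3.802×10^-2 mol kg⁻¹ atm⁻¹
pCO2 = [CO2*]/KH = 10.3×10^-6 / 3.802×10^-2 = 2.71×10^-4 atm = 271 μatm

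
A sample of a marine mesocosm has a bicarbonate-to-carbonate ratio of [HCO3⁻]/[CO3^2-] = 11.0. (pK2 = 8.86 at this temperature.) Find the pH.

From K2 = [H⁺][CO3^2-]/[HCO3⁻]:  pH = pK2 − log₁₀([HCO3⁻]/[CO3^2-])
log₁₀(11.0) = +1.041
pH = 8.86 − (+1.041) = 7.82

pH = 7.82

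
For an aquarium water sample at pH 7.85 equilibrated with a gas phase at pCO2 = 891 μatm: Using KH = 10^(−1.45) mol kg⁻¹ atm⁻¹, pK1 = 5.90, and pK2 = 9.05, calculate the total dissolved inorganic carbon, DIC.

[CO2*] = KH · pCO2 = 10^(−1.45) × 891×10^-6 = 3.161×10^-5 mol/kg
α₀ = 1/(1 + K1/[H⁺] + K1K2/[H⁺]²) = 1/(1 + 10^+1.95 + 10^+0.75) = 0.01044
DIC = [CO2*]/α₀ = 3.161×10^-5 / 0.01044 = 3.03 mmol/kg

DIC = 3.03 mmol/kg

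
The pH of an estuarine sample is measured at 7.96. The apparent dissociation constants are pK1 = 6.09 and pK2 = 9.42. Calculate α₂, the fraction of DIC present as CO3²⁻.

α₂ = 0.0331

α₂ = 1 / (1 + [H⁺]/K2 + [H⁺]²/(K1K2)) = 1 / (1 + 10^+1.46 + 10^-0.41)
   = 1 / (1 + 28.840 + 0.38905) = 1/30.229 = 0.03308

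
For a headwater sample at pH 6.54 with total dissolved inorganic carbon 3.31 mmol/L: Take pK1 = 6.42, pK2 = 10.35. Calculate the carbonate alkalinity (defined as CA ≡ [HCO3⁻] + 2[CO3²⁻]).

CA = 1.88 mmol/L

CA = [HCO3⁻] + 2[CO3²⁻] = (α₁ + 2α₂)·DIC
At pH 6.54: [H⁺]/K1 = 10^-0.12 = 0.75858, K2/[H⁺] = 10^-3.81 = 0.00015488
α₁ = 1/(1 + 0.75858 + 0.00015488) = 1/1.7587 = 0.5686; α₂ = α₁·K2/[H⁺] = 8.806×10^-5
α₁ + 2α₂ = 0.5688
CA = 0.5688 × 3.31 = 1.88 mmol/L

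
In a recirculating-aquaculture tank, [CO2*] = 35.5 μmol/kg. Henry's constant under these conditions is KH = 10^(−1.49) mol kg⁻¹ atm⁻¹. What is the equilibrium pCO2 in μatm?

pCO2 = 1100 μatm

KH = 10^(−1.49) = 3.236×10^-2 mol kg⁻¹ atm⁻¹
pCO2 = [CO2*]/KH = 35.5×10^-6 / 3.236×10^-2 = 1.10×10^-3 atm = 1100 μatm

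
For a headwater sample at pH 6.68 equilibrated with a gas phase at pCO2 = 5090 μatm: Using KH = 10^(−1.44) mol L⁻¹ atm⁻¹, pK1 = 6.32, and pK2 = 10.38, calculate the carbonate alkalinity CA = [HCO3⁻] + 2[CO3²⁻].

[CO2*] = KH · pCO2 = 10^(−1.44) × 5090×10^-6 = 1.848×10^-4 mol/L
α₀ = 1/(1 + K1/[H⁺] + K1K2/[H⁺]²) = 1/(1 + 10^+0.36 + 10^-3.34) = 0.3038
DIC = [CO2*]/α₀ = 1.848×10^-4 / 0.3038 = 0.6083 mmol/L
CA = (α₁ + 2α₂)·DIC = (0.6960 + 2×0.0001389) × 0.6083 = 0.424 mmol/L

CA = 0.424 mmol/L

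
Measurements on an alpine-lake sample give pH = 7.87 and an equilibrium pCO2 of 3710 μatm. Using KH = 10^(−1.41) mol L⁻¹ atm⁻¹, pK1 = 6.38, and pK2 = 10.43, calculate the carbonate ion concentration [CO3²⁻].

[CO3²⁻] = 12.3 μmol/L

[CO2*] = KH · pCO2 = 10^(−1.41) × 3710×10^-6 = 1.443×10^-4 mol/L
α₀ = 1/(1 + K1/[H⁺] + K1K2/[H⁺]²) = 1/(1 + 10^+1.49 + 10^-1.07) = 0.03126
DIC = [CO2*]/α₀ = 1.443×10^-4 / 0.03126 = 4.617 mmol/L
[CO3²⁻] = α₂·DIC; α₂ = 0.002661, so [CO3²⁻] = 0.002661 × 4.617 = 0.0123 mmol/L = 12.3 μmol/L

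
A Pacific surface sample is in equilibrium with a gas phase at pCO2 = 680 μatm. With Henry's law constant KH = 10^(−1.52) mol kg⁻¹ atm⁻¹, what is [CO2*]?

[CO2*] = 20.5 μmol/kg

KH = 10^(−1.52) = 3.020×10^-2 mol kg⁻¹ atm⁻¹
[CO2*] = KH · pCO2 = 3.020×10^-2 × 680×10^-6 atm = 2.05×10^-5 mol/kg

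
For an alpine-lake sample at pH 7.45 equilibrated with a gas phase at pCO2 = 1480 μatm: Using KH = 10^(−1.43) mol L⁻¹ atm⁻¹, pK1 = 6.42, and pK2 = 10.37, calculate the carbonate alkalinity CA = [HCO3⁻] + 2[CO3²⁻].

CA = 0.591 mmol/L

[CO2*] = KH · pCO2 = 10^(−1.43) × 1480×10^-6 = 5.499×10^-5 mol/L
α₀ = 1/(1 + K1/[H⁺] + K1K2/[H⁺]²) = 1/(1 + 10^+1.03 + 10^-1.89) = 0.08527
DIC = [CO2*]/α₀ = 5.499×10^-5 / 0.08527 = 0.6449 mmol/L
CA = (α₁ + 2α₂)·DIC = (0.9136 + 2×0.001098) × 0.6449 = 0.591 mmol/L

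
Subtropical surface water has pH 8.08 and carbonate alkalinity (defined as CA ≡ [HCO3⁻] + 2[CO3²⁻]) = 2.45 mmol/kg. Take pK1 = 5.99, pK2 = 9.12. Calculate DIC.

CA = [HCO3⁻] + 2[CO3²⁻] = (α₁ + 2α₂)·DIC
At pH 8.08: [H⁺]/K1 = 10^-2.09 = 0.0081283, K2/[H⁺] = 10^-1.04 = 0.091201
α₁ = 1/(1 + 0.0081283 + 0.091201) = 1/1.0993 = 0.9096; α₂ = α₁·K2/[H⁺] = 0.08296
α₁ + 2α₂ = 1.0756
DIC = CA / (α₁ + 2α₂) = 2.45 / 1.0756 = 2.28 mmol/kg

DIC = 2.28 mmol/kg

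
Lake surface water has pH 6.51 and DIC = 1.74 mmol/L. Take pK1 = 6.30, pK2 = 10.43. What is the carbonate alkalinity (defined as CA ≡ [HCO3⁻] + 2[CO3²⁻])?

CA = [HCO3⁻] + 2[CO3²⁻] = (α₁ + 2α₂)·DIC
At pH 6.51: [H⁺]/K1 = 10^-0.21 = 0.61660, K2/[H⁺] = 10^-3.92 = 0.00012023
α₁ = 1/(1 + 0.61660 + 0.00012023) = 1/1.6167 = 0.6185; α₂ = α₁·K2/[H⁺] = 7.436×10^-5
α₁ + 2α₂ = 0.6187
CA = 0.6187 × 1.74 = 1.08 mmol/L

CA = 1.08 mmol/L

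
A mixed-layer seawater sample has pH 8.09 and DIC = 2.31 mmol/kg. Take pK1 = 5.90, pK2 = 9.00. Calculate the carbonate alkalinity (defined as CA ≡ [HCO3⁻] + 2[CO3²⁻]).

CA = 2.55 mmol/kg

CA = [HCO3⁻] + 2[CO3²⁻] = (α₁ + 2α₂)·DIC
At pH 8.09: [H⁺]/K1 = 10^-2.19 = 0.0064565, K2/[H⁺] = 10^-0.91 = 0.12303
α₁ = 1/(1 + 0.0064565 + 0.12303) = 1/1.1295 = 0.8854; α₂ = α₁·K2/[H⁺] = 0.1089
α₁ + 2α₂ = 1.1032
CA = 1.1032 × 2.31 = 2.55 mmol/kg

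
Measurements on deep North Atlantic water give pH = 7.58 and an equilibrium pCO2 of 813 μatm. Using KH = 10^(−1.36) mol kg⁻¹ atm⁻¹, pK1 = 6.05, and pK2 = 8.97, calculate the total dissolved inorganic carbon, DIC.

[CO2*] = KH · pCO2 = 10^(−1.36) × 813×10^-6 = 3.549×10^-5 mol/kg
α₀ = 1/(1 + K1/[H⁺] + K1K2/[H⁺]²) = 1/(1 + 10^+1.53 + 10^+0.14) = 0.02757
DIC = [CO2*]/α₀ = 3.549×10^-5 / 0.02757 = 1.29 mmol/kg

DIC = 1.29 mmol/kg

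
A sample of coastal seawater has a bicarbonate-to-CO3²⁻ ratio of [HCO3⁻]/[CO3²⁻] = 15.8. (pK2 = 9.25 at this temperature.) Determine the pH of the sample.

From K2 = [H⁺][CO3²⁻]/[HCO3⁻]:  pH = pK2 − log₁₀([HCO3⁻]/[CO3²⁻])
log₁₀(15.8) = +1.199
pH = 9.25 − (+1.199) = 8.05

pH = 8.05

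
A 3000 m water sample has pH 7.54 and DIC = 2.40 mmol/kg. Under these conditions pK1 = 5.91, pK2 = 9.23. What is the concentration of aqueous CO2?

α₀ = 1 / (1 + K1/[H⁺] + K1K2/[H⁺]²) = 1 / (1 + 10^+1.63 + 10^-0.06)
   = 1 / (1 + 42.658 + 0.87096) = 1/44.529 = 0.02246
[CO2*] = α₀ × DIC = 0.02246 × 2.40 = 0.0539 mmol/kg

[CO2*] = 0.0539 mmol/kg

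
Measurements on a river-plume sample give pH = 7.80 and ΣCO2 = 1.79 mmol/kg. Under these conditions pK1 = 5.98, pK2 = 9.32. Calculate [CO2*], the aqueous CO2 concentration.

[CO2*] = 0.0259 mmol/kg

α₀ = 1 / (1 + K1/[H⁺] + K1K2/[H⁺]²) = 1 / (1 + 10^+1.82 + 10^+0.30)
   = 1 / (1 + 66.069 + 1.9953) = 1/69.065 = 0.01448
[CO2*] = α₀ × DIC = 0.01448 × 1.79 = 0.0259 mmol/kg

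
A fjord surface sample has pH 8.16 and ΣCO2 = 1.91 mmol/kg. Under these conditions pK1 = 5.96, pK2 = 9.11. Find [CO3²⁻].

α₂ = 1 / (1 + [H⁺]/K2 + [H⁺]²/(K1K2)) = 1 / (1 + 10^+0.95 + 10^-1.25)
   = 1 / (1 + 8.9125 + 0.056234) = 1/9.9687 = 0.1003
[CO3²⁻] = α₂ × DIC = 0.1003 × 1.91 = 0.192 mmol/kg

[CO3²⁻] = 0.192 mmol/kg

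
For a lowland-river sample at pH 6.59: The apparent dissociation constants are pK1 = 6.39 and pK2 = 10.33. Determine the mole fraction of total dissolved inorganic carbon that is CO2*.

α₀ = 0.387

α₀ = 1 / (1 + K1/[H⁺] + K1K2/[H⁺]²) = 1 / (1 + 10^+0.20 + 10^-3.54)
   = 1 / (1 + 1.5849 + 0.00028840) = 1/2.5852 = 0.3868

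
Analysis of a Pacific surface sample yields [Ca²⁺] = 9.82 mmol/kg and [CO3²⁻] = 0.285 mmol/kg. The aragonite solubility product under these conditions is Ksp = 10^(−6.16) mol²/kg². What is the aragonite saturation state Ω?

Ksp = 10^(−6.16) = 6.918×10^-7
Ω = [Ca²⁺][CO3²⁻]/Ksp = (9.82×10^-3)(0.285×10^-3) / 6.918×10^-7 = 4.05

Ω = 4.05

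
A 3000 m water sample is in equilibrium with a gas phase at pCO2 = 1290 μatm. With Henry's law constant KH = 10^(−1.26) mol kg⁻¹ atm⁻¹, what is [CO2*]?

[CO2*] = 70.9 μmol/kg

KH = 10^(−1.26) = 5.495×10^-2 mol kg⁻¹ atm⁻¹
[CO2*] = KH · pCO2 = 5.495×10^-2 × 1290×10^-6 atm = 7.09×10^-5 mol/kg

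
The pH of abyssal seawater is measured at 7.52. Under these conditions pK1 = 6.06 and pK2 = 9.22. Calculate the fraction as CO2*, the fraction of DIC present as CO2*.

α₀ = 1 / (1 + K1/[H⁺] + K1K2/[H⁺]²) = 1 / (1 + 10^+1.46 + 10^-0.24)
   = 1 / (1 + 28.840 + 0.57544) = 1/30.416 = 0.03288

α₀ = 0.0329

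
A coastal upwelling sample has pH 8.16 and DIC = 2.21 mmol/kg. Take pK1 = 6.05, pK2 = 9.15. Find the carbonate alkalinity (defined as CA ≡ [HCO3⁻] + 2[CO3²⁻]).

CA = 2.40 mmol/kg

CA = [HCO3⁻] + 2[CO3²⁻] = (α₁ + 2α₂)·DIC
At pH 8.16: [H⁺]/K1 = 10^-2.11 = 0.0077625, K2/[H⁺] = 10^-0.99 = 0.10233
α₁ = 1/(1 + 0.0077625 + 0.10233) = 1/1.1101 = 0.9008; α₂ = α₁·K2/[H⁺] = 0.09218
α₁ + 2α₂ = 1.0852
CA = 1.0852 × 2.21 = 2.40 mmol/kg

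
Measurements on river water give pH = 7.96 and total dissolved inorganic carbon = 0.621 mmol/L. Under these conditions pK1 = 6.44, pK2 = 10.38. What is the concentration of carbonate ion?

[CO3²⁻] = 2.28 μmol/L

α₂ = 1 / (1 + [H⁺]/K2 + [H⁺]²/(K1K2)) = 1 / (1 + 10^+2.42 + 10^+0.90)
   = 1 / (1 + 263.03 + 7.9433) = 1/271.97 = 0.003677
[CO3²⁻] = α₂ × DIC = 0.003677 × 0.621 = 0.00228 mmol/L = 2.28 μmol/L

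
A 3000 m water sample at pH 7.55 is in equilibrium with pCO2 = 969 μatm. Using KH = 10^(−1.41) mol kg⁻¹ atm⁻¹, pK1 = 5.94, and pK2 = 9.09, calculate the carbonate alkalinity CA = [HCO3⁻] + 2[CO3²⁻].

CA = 1.62 mmol/kg

[CO2*] = KH · pCO2 = 10^(−1.41) × 969×10^-6 = 3.770×10^-5 mol/kg
α₀ = 1/(1 + K1/[H⁺] + K1K2/[H⁺]²) = 1/(1 + 10^+1.61 + 10^+0.07) = 0.02330
DIC = [CO2*]/α₀ = 3.770×10^-5 / 0.02330 = 1.618 mmol/kg
CA = (α₁ + 2α₂)·DIC = (0.9493 + 2×0.02738) × 1.618 = 1.62 mmol/kg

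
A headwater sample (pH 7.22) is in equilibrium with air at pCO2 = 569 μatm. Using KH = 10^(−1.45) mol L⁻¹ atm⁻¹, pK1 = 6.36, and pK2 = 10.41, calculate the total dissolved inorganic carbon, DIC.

[CO2*] = KH · pCO2 = 10^(−1.45) × 569×10^-6 = 2.019×10^-5 mol/L
α₀ = 1/(1 + K1/[H⁺] + K1K2/[H⁺]²) = 1/(1 + 10^+0.86 + 10^-2.33) = 0.1212
DIC = [CO2*]/α₀ = 2.019×10^-5 / 0.1212 = 0.167 mmol/L

DIC = 0.167 mmol/L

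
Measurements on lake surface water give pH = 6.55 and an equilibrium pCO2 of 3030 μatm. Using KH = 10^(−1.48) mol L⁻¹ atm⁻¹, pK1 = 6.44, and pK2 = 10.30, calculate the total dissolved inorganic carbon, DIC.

[CO2*] = KH · pCO2 = 10^(−1.48) × 3030×10^-6 = 1.003×10^-4 mol/L
α₀ = 1/(1 + K1/[H⁺] + K1K2/[H⁺]²) = 1/(1 + 10^+0.11 + 10^-3.64) = 0.4370
DIC = [CO2*]/α₀ = 1.003×10^-4 / 0.4370 = 0.230 mmol/L

DIC = 0.230 mmol/L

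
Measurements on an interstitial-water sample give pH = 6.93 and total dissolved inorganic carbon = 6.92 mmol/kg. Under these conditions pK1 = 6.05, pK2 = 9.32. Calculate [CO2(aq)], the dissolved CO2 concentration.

[CO2*] = 0.803 mmol/kg

α₀ = 1 / (1 + K1/[H⁺] + K1K2/[H⁺]²) = 1 / (1 + 10^+0.88 + 10^-1.51)
   = 1 / (1 + 7.5858 + 0.030903) = 1/8.6167 = 0.1161
[CO2*] = α₀ × DIC = 0.1161 × 6.92 = 0.803 mmol/kg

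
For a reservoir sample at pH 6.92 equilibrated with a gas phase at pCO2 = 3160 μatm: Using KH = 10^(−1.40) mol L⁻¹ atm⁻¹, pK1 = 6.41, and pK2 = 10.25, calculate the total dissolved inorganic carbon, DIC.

[CO2*] = KH · pCO2 = 10^(−1.40) × 3160×10^-6 = 1.258×10^-4 mol/L
α₀ = 1/(1 + K1/[H⁺] + K1K2/[H⁺]²) = 1/(1 + 10^+0.51 + 10^-2.82) = 0.2360
DIC = [CO2*]/α₀ = 1.258×10^-4 / 0.2360 = 0.533 mmol/L

DIC = 0.533 mmol/L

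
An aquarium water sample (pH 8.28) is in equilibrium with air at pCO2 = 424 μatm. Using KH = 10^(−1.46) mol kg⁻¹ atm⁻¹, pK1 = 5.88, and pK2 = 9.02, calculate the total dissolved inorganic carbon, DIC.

DIC = 4.38 mmol/kg

[CO2*] = KH · pCO2 = 10^(−1.46) × 424×10^-6 = 1.470×10^-5 mol/kg
α₀ = 1/(1 + K1/[H⁺] + K1K2/[H⁺]²) = 1/(1 + 10^+2.40 + 10^+1.66) = 0.003357
DIC = [CO2*]/α₀ = 1.470×10^-5 / 0.003357 = 4.38 mmol/kg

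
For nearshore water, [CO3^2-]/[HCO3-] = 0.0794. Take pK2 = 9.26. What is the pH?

From K2 = [H⁺][CO3^2-]/[HCO3-]:  pH = pK2 + log₁₀([CO3^2-]/[HCO3-])
log₁₀(0.0794) = -1.100
pH = 9.26 + (-1.100) = 8.16

pH = 8.16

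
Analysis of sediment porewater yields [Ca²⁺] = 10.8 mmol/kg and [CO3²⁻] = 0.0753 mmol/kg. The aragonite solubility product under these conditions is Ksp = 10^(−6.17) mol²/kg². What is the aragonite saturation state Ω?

Ksp = 10^(−6.17) = 6.761×10^-7
Ω = [Ca²⁺][CO3²⁻]/Ksp = (10.8×10^-3)(0.0753×10^-3) / 6.761×10^-7 = 1.20

Ω = 1.20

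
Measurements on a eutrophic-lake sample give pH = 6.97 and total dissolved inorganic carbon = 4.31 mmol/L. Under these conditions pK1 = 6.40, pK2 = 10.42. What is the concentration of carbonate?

[CO3²⁻] = 1.20 μmol/L

α₂ = 1 / (1 + [H⁺]/K2 + [H⁺]²/(K1K2)) = 1 / (1 + 10^+3.45 + 10^+2.88)
   = 1 / (1 + 2818.4 + 758.58) = 1/3578.0 = 0.0002795
[CO3²⁻] = α₂ × DIC = 0.0002795 × 4.31 = 0.00120 mmol/L = 1.20 μmol/L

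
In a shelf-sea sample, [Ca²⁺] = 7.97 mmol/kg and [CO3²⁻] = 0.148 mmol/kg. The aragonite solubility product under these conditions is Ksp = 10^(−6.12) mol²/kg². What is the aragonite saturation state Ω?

Ksp = 10^(−6.12) = 7.586×10^-7
Ω = [Ca²⁺][CO3²⁻]/Ksp = (7.97×10^-3)(0.148×10^-3) / 7.586×10^-7 = 1.55

Ω = 1.55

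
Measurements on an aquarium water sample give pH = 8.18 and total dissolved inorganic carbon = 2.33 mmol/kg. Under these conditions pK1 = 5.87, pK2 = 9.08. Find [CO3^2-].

[CO3²⁻] = 0.259 mmol/kg

α₂ = 1 / (1 + [H⁺]/K2 + [H⁺]²/(K1K2)) = 1 / (1 + 10^+0.90 + 10^-1.41)
   = 1 / (1 + 7.9433 + 0.038905) = 1/8.9822 = 0.1113
[CO3²⁻] = α₂ × DIC = 0.1113 × 2.33 = 0.259 mmol/kg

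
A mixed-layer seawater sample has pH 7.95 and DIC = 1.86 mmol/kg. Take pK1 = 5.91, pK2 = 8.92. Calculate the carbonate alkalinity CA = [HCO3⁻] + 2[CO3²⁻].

CA = [HCO3⁻] + 2[CO3²⁻] = (α₁ + 2α₂)·DIC
At pH 7.95: [H⁺]/K1 = 10^-2.04 = 0.0091201, K2/[H⁺] = 10^-0.97 = 0.10715
α₁ = 1/(1 + 0.0091201 + 0.10715) = 1/1.1163 = 0.8958; α₂ = α₁·K2/[H⁺] = 0.09599
α₁ + 2α₂ = 1.0878
CA = 1.0878 × 1.86 = 2.02 mmol/kg

CA = 2.02 mmol/kg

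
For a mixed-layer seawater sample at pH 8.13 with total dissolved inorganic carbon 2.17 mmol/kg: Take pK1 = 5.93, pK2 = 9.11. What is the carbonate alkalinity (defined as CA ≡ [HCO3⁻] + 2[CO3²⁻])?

CA = 2.36 mmol/kg

CA = [HCO3⁻] + 2[CO3²⁻] = (α₁ + 2α₂)·DIC
At pH 8.13: [H⁺]/K1 = 10^-2.20 = 0.0063096, K2/[H⁺] = 10^-0.98 = 0.10471
α₁ = 1/(1 + 0.0063096 + 0.10471) = 1/1.1110 = 0.9001; α₂ = α₁·K2/[H⁺] = 0.09425
α₁ + 2α₂ = 1.0886
CA = 1.0886 × 2.17 = 2.36 mmol/kg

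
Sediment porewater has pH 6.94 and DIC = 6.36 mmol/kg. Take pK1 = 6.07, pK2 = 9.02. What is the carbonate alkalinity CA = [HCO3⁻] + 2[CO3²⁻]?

CA = 5.66 mmol/kg

CA = [HCO3⁻] + 2[CO3²⁻] = (α₁ + 2α₂)·DIC
At pH 6.94: [H⁺]/K1 = 10^-0.87 = 0.13490, K2/[H⁺] = 10^-2.08 = 0.0083176
α₁ = 1/(1 + 0.13490 + 0.0083176) = 1/1.1432 = 0.8747; α₂ = α₁·K2/[H⁺] = 0.007276
α₁ + 2α₂ = 0.8893
CA = 0.8893 × 6.36 = 5.66 mmol/kg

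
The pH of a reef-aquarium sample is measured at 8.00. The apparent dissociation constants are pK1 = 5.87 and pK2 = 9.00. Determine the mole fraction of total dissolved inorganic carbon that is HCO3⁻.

α₁ = 1 / (1 + [H⁺]/K1 + K2/[H⁺]) = 1 / (1 + 10^-2.13 + 10^-1.00)
   = 1 / (1 + 0.0074131 + 0.10000) = 1/1.1074 = 0.9030

α₁ = 0.903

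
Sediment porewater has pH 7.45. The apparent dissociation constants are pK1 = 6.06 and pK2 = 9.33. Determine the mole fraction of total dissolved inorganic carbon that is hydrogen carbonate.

α₁ = 0.949

α₁ = 1 / (1 + [H⁺]/K1 + K2/[H⁺]) = 1 / (1 + 10^-1.39 + 10^-1.88)
   = 1 / (1 + 0.040738 + 0.013183) = 1/1.0539 = 0.9488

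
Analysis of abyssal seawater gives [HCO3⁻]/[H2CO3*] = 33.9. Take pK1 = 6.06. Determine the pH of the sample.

From K1 = [H⁺][HCO3⁻]/[H2CO3*]:  pH = pK1 + log₁₀([HCO3⁻]/[H2CO3*])
log₁₀(33.9) = +1.530
pH = 6.06 + (+1.530) = 7.59

pH = 7.59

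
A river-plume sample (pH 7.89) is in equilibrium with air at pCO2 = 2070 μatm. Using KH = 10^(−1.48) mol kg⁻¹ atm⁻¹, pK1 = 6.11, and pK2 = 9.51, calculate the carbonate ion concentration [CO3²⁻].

[CO2*] = KH · pCO2 = 10^(−1.48) × 2070×10^-6 = 6.854×10^-5 mol/kg
α₀ = 1/(1 + K1/[H⁺] + K1K2/[H⁺]²) = 1/(1 + 10^+1.78 + 10^+0.16) = 0.01595
DIC = [CO2*]/α₀ = 6.854×10^-5 / 0.01595 = 4.298 mmol/kg
[CO3²⁻] = α₂·DIC; α₂ = 0.02305, so [CO3²⁻] = 0.02305 × 4.298 = 0.0991 mmol/kg

[CO3²⁻] = 0.0991 mmol/kg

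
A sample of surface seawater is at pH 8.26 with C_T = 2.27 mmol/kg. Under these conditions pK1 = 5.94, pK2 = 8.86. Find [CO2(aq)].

[CO2*] = 8.65 μmol/kg

α₀ = 1 / (1 + K1/[H⁺] + K1K2/[H⁺]²) = 1 / (1 + 10^+2.32 + 10^+1.72)
   = 1 / (1 + 208.93 + 52.481) = 1/262.41 = 0.003811
[CO2*] = α₀ × DIC = 0.003811 × 2.27 = 0.00865 mmol/kg = 8.65 μmol/kg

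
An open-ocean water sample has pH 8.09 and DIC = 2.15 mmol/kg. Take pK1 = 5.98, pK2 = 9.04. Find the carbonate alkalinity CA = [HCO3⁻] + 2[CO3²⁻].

CA = [HCO3⁻] + 2[CO3²⁻] = (α₁ + 2α₂)·DIC
At pH 8.09: [H⁺]/K1 = 10^-2.11 = 0.0077625, K2/[H⁺] = 10^-0.95 = 0.11220
α₁ = 1/(1 + 0.0077625 + 0.11220) = 1/1.1200 = 0.8929; α₂ = α₁·K2/[H⁺] = 0.1002
α₁ + 2α₂ = 1.0933
CA = 1.0933 × 2.15 = 2.35 mmol/kg

CA = 2.35 mmol/kg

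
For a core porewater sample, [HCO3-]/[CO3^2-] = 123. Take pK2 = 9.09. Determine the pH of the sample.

From K2 = [H⁺][CO3^2-]/[HCO3-]:  pH = pK2 − log₁₀([HCO3-]/[CO3^2-])
log₁₀(123) = +2.090
pH = 9.09 − (+2.090) = 7.00

pH = 7.00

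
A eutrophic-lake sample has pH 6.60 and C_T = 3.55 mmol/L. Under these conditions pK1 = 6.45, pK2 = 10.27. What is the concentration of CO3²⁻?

[CO3²⁻] = 0.444 μmol/L

α₂ = 1 / (1 + [H⁺]/K2 + [H⁺]²/(K1K2)) = 1 / (1 + 10^+3.67 + 10^+3.52)
   = 1 / (1 + 4677.4 + 3311.3) = 1/7989.7 = 0.0001252
[CO3²⁻] = α₂ × DIC = 0.0001252 × 3.55 = 0.000444 mmol/L = 0.444 μmol/L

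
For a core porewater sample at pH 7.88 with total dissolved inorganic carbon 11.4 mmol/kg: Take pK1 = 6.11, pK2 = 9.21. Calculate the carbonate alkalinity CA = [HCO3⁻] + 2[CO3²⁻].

CA = [HCO3⁻] + 2[CO3²⁻] = (α₁ + 2α₂)·DIC
At pH 7.88: [H⁺]/K1 = 10^-1.77 = 0.016982, K2/[H⁺] = 10^-1.33 = 0.046774
α₁ = 1/(1 + 0.016982 + 0.046774) = 1/1.0638 = 0.9401; α₂ = α₁·K2/[H⁺] = 0.04397
α₁ + 2α₂ = 1.0280
CA = 1.0280 × 11.4 = 11.7 mmol/kg

CA = 11.7 mmol/kg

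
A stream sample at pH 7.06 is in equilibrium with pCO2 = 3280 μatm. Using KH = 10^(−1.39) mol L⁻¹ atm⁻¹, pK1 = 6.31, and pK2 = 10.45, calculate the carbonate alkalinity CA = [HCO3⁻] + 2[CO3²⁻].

[CO2*] = KH · pCO2 = 10^(−1.39) × 3280×10^-6 = 1.336×10^-4 mol/L
α₀ = 1/(1 + K1/[H⁺] + K1K2/[H⁺]²) = 1/(1 + 10^+0.75 + 10^-2.64) = 0.1509
DIC = [CO2*]/α₀ = 1.336×10^-4 / 0.1509 = 0.8853 mmol/L
CA = (α₁ + 2α₂)·DIC = (0.8487 + 2×0.0003458) × 0.8853 = 0.752 mmol/L

CA = 0.752 mmol/L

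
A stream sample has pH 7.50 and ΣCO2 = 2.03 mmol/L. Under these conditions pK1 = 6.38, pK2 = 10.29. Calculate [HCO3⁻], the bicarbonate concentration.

α₁ = 1 / (1 + [H⁺]/K1 + K2/[H⁺]) = 1 / (1 + 10^-1.12 + 10^-2.79)
   = 1 / (1 + 0.075858 + 0.0016218) = 1/1.0775 = 0.9281
[HCO3⁻] = α₁ × DIC = 0.9281 × 2.03 = 1.88 mmol/L

[HCO3⁻] = 1.88 mmol/L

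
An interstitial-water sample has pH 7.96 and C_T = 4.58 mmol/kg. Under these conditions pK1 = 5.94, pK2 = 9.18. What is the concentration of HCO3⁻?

[HCO3⁻] = 4.28 mmol/kg

α₁ = 1 / (1 + [H⁺]/K1 + K2/[H⁺]) = 1 / (1 + 10^-2.02 + 10^-1.22)
   = 1 / (1 + 0.0095499 + 0.060256) = 1/1.0698 = 0.9347
[HCO3⁻] = α₁ × DIC = 0.9347 × 4.58 = 4.28 mmol/kg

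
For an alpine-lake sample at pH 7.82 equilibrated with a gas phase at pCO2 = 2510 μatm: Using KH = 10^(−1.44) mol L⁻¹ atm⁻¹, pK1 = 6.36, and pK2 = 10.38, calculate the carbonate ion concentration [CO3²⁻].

[CO3²⁻] = 7.24 μmol/L

[CO2*] = KH · pCO2 = 10^(−1.44) × 2510×10^-6 = 9.113×10^-5 mol/L
α₀ = 1/(1 + K1/[H⁺] + K1K2/[H⁺]²) = 1/(1 + 10^+1.46 + 10^-1.10) = 0.03342
DIC = [CO2*]/α₀ = 9.113×10^-5 / 0.03342 = 2.727 mmol/L
[CO3²⁻] = α₂·DIC; α₂ = 0.002655, so [CO3²⁻] = 0.002655 × 2.727 = 0.00724 mmol/L = 7.24 μmol/L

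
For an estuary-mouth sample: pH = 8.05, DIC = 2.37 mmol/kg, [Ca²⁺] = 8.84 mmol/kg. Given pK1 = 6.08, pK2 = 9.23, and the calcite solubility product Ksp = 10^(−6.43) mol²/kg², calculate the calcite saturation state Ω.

Ω = 3.46

α₂ = 1 / (1 + [H⁺]/K2 + [H⁺]²/(K1K2)) = 1 / (1 + 10^+1.18 + 10^-0.79)
   = 1 / (1 + 15.136 + 0.16218) = 1/16.298 = 0.06136
[CO3²⁻] = α₂ × DIC = 0.06136 × 2.37 = 0.1454 mmol/kg
Ksp = 10^(−6.43) = 3.715×10^-7
Ω = [Ca²⁺][CO3²⁻]/Ksp = (8.84×10^-3)(1.454×10^-4) / 3.715×10^-7 = 3.46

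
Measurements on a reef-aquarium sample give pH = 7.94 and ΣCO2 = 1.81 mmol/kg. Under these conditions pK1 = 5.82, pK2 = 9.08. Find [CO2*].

α₀ = 1 / (1 + K1/[H⁺] + K1K2/[H⁺]²) = 1 / (1 + 10^+2.12 + 10^+0.98)
   = 1 / (1 + 131.83 + 9.5499) = 1/142.38 = 0.007024
[CO2*] = α₀ × DIC = 0.007024 × 1.81 = 0.0127 mmol/kg = 12.7 μmol/kg

[CO2*] = 12.7 μmol/kg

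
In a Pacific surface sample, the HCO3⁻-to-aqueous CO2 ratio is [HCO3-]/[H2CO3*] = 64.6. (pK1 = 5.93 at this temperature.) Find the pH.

pH = 7.74

From K1 = [H⁺][HCO3-]/[H2CO3*]:  pH = pK1 + log₁₀([HCO3-]/[H2CO3*])
log₁₀(64.6) = +1.810
pH = 5.93 + (+1.810) = 7.74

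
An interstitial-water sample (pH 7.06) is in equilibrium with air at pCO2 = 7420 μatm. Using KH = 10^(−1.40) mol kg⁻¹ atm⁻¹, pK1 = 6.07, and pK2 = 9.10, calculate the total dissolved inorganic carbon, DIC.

DIC = 3.21 mmol/kg

[CO2*] = KH · pCO2 = 10^(−1.40) × 7420×10^-6 = 2.954×10^-4 mol/kg
α₀ = 1/(1 + K1/[H⁺] + K1K2/[H⁺]²) = 1/(1 + 10^+0.99 + 10^-1.05) = 0.09207
DIC = [CO2*]/α₀ = 2.954×10^-4 / 0.09207 = 3.21 mmol/kg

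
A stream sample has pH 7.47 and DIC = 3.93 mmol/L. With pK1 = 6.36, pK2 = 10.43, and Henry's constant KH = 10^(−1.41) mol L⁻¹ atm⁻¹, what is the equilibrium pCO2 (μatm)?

pCO2 = 7270 μatm

α₀ = 1 / (1 + K1/[H⁺] + K1K2/[H⁺]²) = 1 / (1 + 10^+1.11 + 10^-1.85)
   = 1 / (1 + 12.882 + 0.014125) = 1/13.897 = 0.07196
[CO2*] = α₀ × DIC = 0.07196 × 3.93 = 0.2828 mmol/L
pCO2 = [CO2*]/KH = 2.828×10^-4 / 3.890×10^-2 = 7270 μatm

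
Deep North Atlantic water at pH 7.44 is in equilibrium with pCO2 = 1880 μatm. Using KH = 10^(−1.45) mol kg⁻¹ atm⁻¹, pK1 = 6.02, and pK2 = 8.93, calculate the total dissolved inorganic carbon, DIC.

[CO2*] = KH · pCO2 = 10^(−1.45) × 1880×10^-6 = 6.670×10^-5 mol/kg
α₀ = 1/(1 + K1/[H⁺] + K1K2/[H⁺]²) = 1/(1 + 10^+1.42 + 10^-0.07) = 0.03552
DIC = [CO2*]/α₀ = 6.670×10^-5 / 0.03552 = 1.88 mmol/kg

DIC = 1.88 mmol/kg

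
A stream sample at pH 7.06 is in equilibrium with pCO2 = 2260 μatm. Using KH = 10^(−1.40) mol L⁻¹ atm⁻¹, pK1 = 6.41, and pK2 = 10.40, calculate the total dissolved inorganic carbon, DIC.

[CO2*] = KH · pCO2 = 10^(−1.40) × 2260×10^-6 = 8.997×10^-5 mol/L
α₀ = 1/(1 + K1/[H⁺] + K1K2/[H⁺]²) = 1/(1 + 10^+0.65 + 10^-2.69) = 0.1829
DIC = [CO2*]/α₀ = 8.997×10^-5 / 0.1829 = 0.492 mmol/L

DIC = 0.492 mmol/L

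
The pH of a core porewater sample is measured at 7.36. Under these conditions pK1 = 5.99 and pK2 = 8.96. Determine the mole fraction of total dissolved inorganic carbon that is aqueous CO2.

α₀ = 1 / (1 + K1/[H⁺] + K1K2/[H⁺]²) = 1 / (1 + 10^+1.37 + 10^-0.23)
   = 1 / (1 + 23.442 + 0.58884) = 1/25.031 = 0.03995

α₀ = 0.0400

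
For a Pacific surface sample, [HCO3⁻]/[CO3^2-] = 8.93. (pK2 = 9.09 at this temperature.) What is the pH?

pH = 8.14

From K2 = [H⁺][CO3^2-]/[HCO3⁻]:  pH = pK2 − log₁₀([HCO3⁻]/[CO3^2-])
log₁₀(8.93) = +0.951
pH = 9.09 − (+0.951) = 8.14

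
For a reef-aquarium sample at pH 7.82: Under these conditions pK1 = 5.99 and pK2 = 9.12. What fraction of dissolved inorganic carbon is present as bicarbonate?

α₁ = 0.939

α₁ = 1 / (1 + [H⁺]/K1 + K2/[H⁺]) = 1 / (1 + 10^-1.83 + 10^-1.30)
   = 1 / (1 + 0.014791 + 0.050119) = 1/1.0649 = 0.9390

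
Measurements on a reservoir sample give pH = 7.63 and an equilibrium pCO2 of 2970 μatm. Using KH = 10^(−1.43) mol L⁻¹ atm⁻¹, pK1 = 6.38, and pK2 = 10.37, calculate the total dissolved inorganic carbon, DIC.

DIC = 2.08 mmol/L

[CO2*] = KH · pCO2 = 10^(−1.43) × 2970×10^-6 = 1.103×10^-4 mol/L
α₀ = 1/(1 + K1/[H⁺] + K1K2/[H⁺]²) = 1/(1 + 10^+1.25 + 10^-1.49) = 0.05315
DIC = [CO2*]/α₀ = 1.103×10^-4 / 0.05315 = 2.08 mmol/L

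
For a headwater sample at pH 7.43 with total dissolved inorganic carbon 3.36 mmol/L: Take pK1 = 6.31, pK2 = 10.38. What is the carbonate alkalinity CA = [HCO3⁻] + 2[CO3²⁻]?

CA = 3.13 mmol/L

CA = [HCO3⁻] + 2[CO3²⁻] = (α₁ + 2α₂)·DIC
At pH 7.43: [H⁺]/K1 = 10^-1.12 = 0.075858, K2/[H⁺] = 10^-2.95 = 0.0011220
α₁ = 1/(1 + 0.075858 + 0.0011220) = 1/1.0770 = 0.9285; α₂ = α₁·K2/[H⁺] = 0.001042
α₁ + 2α₂ = 0.9306
CA = 0.9306 × 3.36 = 3.13 mmol/L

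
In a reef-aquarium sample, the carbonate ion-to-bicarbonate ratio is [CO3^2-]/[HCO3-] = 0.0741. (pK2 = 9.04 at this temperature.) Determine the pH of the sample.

pH = 7.91

From K2 = [H⁺][CO3^2-]/[HCO3-]:  pH = pK2 + log₁₀([CO3^2-]/[HCO3-])
log₁₀(0.0741) = -1.130
pH = 9.04 + (-1.130) = 7.91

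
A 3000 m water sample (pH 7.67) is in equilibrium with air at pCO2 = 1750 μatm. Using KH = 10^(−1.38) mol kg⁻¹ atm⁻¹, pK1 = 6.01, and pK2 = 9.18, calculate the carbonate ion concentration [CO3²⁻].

[CO3²⁻] = 0.103 mmol/kg

[CO2*] = KH · pCO2 = 10^(−1.38) × 1750×10^-6 = 7.295×10^-5 mol/kg
α₀ = 1/(1 + K1/[H⁺] + K1K2/[H⁺]²) = 1/(1 + 10^+1.66 + 10^+0.15) = 0.02078
DIC = [CO2*]/α₀ = 7.295×10^-5 / 0.02078 = 3.511 mmol/kg
[CO3²⁻] = α₂·DIC; α₂ = 0.02935, so [CO3²⁻] = 0.02935 × 3.511 = 0.103 mmol/kg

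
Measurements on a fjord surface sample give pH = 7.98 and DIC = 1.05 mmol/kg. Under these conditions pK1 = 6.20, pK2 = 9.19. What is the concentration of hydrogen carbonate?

[HCO3⁻] = 0.974 mmol/kg

α₁ = 1 / (1 + [H⁺]/K1 + K2/[H⁺]) = 1 / (1 + 10^-1.78 + 10^-1.21)
   = 1 / (1 + 0.016596 + 0.061660) = 1/1.0783 = 0.9274
[HCO3⁻] = α₁ × DIC = 0.9274 × 1.05 = 0.974 mmol/kg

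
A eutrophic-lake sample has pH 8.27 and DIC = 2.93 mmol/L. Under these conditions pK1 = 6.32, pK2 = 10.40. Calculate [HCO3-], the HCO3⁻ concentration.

[HCO3⁻] = 2.88 mmol/L

α₁ = 1 / (1 + [H⁺]/K1 + K2/[H⁺]) = 1 / (1 + 10^-1.95 + 10^-2.13)
   = 1 / (1 + 0.011220 + 0.0074131) = 1/1.0186 = 0.9817
[HCO3⁻] = α₁ × DIC = 0.9817 × 2.93 = 2.88 mmol/L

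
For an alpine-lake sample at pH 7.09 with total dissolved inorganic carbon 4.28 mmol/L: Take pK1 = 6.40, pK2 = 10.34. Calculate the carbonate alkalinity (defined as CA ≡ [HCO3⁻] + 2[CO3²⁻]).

CA = [HCO3⁻] + 2[CO3²⁻] = (α₁ + 2α₂)·DIC
At pH 7.09: [H⁺]/K1 = 10^-0.69 = 0.20417, K2/[H⁺] = 10^-3.25 = 0.00056234
α₁ = 1/(1 + 0.20417 + 0.00056234) = 1/1.2047 = 0.8301; α₂ = α₁·K2/[H⁺] = 0.0004668
α₁ + 2α₂ = 0.8310
CA = 0.8310 × 4.28 = 3.56 mmol/L

CA = 3.56 mmol/L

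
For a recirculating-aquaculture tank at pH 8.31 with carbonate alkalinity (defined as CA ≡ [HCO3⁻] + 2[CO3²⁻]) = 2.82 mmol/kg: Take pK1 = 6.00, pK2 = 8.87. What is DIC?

DIC = 2.33 mmol/kg

CA = [HCO3⁻] + 2[CO3²⁻] = (α₁ + 2α₂)·DIC
At pH 8.31: [H⁺]/K1 = 10^-2.31 = 0.0048978, K2/[H⁺] = 10^-0.56 = 0.27542
α₁ = 1/(1 + 0.0048978 + 0.27542) = 1/1.2803 = 0.7811; α₂ = α₁·K2/[H⁺] = 0.2151
α₁ + 2α₂ = 1.2113
DIC = CA / (α₁ + 2α₂) = 2.82 / 1.2113 = 2.33 mmol/kg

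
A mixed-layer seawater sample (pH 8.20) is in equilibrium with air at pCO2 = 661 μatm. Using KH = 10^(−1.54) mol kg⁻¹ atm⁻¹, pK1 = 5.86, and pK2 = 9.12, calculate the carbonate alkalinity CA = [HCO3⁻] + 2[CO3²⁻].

CA = 5.17 mmol/kg

[CO2*] = KH · pCO2 = 10^(−1.54) × 661×10^-6 = 1.906×10^-5 mol/kg
α₀ = 1/(1 + K1/[H⁺] + K1K2/[H⁺]²) = 1/(1 + 10^+2.34 + 10^+1.42) = 0.004064
DIC = [CO2*]/α₀ = 1.906×10^-5 / 0.004064 = 4.691 mmol/kg
CA = (α₁ + 2α₂)·DIC = (0.8890 + 2×0.1069) × 4.691 = 5.17 mmol/kg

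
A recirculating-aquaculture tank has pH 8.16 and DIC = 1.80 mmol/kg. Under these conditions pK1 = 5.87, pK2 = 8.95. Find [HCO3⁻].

[HCO3⁻] = 1.54 mmol/kg

α₁ = 1 / (1 + [H⁺]/K1 + K2/[H⁺]) = 1 / (1 + 10^-2.29 + 10^-0.79)
   = 1 / (1 + 0.0051286 + 0.16218) = 1/1.1673 = 0.8567
[HCO3⁻] = α₁ × DIC = 0.8567 × 1.80 = 1.54 mmol/kg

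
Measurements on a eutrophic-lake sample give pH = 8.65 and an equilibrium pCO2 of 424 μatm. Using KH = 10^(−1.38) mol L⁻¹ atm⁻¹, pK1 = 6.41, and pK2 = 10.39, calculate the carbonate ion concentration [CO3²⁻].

[CO2*] = KH · pCO2 = 10^(−1.38) × 424×10^-6 = 1.768×10^-5 mol/L
α₀ = 1/(1 + K1/[H⁺] + K1K2/[H⁺]²) = 1/(1 + 10^+2.24 + 10^+0.50) = 0.005620
DIC = [CO2*]/α₀ = 1.768×10^-5 / 0.005620 = 3.145 mmol/L
[CO3²⁻] = α₂·DIC; α₂ = 0.01777, so [CO3²⁻] = 0.01777 × 3.145 = 0.0559 mmol/L

[CO3²⁻] = 0.0559 mmol/L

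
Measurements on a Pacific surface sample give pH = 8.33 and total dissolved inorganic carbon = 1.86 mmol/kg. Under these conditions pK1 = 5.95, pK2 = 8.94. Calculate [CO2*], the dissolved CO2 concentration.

α₀ = 1 / (1 + K1/[H⁺] + K1K2/[H⁺]²) = 1 / (1 + 10^+2.38 + 10^+1.77)
   = 1 / (1 + 239.88 + 58.884) = 1/299.77 = 0.003336
[CO2*] = α₀ × DIC = 0.003336 × 1.86 = 0.00620 mmol/kg = 6.20 μmol/kg

[CO2*] = 6.20 μmol/kg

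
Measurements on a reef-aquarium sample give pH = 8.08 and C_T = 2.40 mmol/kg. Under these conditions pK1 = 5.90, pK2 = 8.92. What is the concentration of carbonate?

[CO3²⁻] = 0.301 mmol/kg

α₂ = 1 / (1 + [H⁺]/K2 + [H⁺]²/(K1K2)) = 1 / (1 + 10^+0.84 + 10^-1.34)
   = 1 / (1 + 6.9183 + 0.045709) = 1/7.9640 = 0.1256
[CO3²⁻] = α₂ × DIC = 0.1256 × 2.40 = 0.301 mmol/kg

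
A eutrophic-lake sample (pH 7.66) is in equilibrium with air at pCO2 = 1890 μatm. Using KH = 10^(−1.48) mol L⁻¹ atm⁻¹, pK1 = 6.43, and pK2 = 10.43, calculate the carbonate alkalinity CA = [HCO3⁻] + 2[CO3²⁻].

[CO2*] = KH · pCO2 = 10^(−1.48) × 1890×10^-6 = 6.258×10^-5 mol/L
α₀ = 1/(1 + K1/[H⁺] + K1K2/[H⁺]²) = 1/(1 + 10^+1.23 + 10^-1.54) = 0.05552
DIC = [CO2*]/α₀ = 6.258×10^-5 / 0.05552 = 1.127 mmol/L
CA = (α₁ + 2α₂)·DIC = (0.9429 + 2×0.001601) × 1.127 = 1.07 mmol/L

CA = 1.07 mmol/L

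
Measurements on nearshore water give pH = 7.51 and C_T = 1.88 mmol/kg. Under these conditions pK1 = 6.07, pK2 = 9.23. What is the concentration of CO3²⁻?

α₂ = 1 / (1 + [H⁺]/K2 + [H⁺]²/(K1K2)) = 1 / (1 + 10^+1.72 + 10^+0.28)
   = 1 / (1 + 52.481 + 1.9055) = 1/55.386 = 0.01806
[CO3²⁻] = α₂ × DIC = 0.01806 × 1.88 = 0.0339 mmol/kg

[CO3²⁻] = 0.0339 mmol/kg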